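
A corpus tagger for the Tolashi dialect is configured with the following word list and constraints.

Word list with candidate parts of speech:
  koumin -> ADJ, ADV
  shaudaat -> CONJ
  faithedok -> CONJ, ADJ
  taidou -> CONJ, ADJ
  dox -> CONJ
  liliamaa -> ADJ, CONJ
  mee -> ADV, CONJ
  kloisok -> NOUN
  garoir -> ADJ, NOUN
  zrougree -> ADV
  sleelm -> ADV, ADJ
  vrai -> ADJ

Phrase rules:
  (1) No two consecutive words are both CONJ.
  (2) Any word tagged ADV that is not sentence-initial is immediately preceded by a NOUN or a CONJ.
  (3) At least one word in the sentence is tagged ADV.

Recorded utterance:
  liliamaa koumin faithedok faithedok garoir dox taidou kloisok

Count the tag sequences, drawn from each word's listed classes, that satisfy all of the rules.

6

Candidates per position — 1:liliamaa {ADJ,CONJ}; 2:koumin {ADJ,ADV}; 3:faithedok {CONJ,ADJ}; 4:faithedok {CONJ,ADJ}; 5:garoir {ADJ,NOUN}; 6:dox {CONJ}; 7:taidou {CONJ,ADJ}; 8:kloisok {NOUN}.
There are 64 candidate sequences in total.
Checking each against the rules leaves 6 sequences.
Count = 6.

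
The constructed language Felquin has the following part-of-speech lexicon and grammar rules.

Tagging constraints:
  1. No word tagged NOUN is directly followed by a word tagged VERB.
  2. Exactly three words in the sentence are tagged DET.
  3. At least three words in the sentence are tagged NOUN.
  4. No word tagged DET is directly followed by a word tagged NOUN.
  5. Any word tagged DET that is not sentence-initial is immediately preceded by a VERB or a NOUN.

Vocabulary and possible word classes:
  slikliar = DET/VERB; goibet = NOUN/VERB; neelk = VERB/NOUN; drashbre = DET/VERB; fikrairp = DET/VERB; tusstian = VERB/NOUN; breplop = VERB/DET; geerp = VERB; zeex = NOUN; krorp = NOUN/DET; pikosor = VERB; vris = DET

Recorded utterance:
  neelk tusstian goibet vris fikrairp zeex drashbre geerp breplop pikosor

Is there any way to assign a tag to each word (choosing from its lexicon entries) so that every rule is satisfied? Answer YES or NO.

Candidates per position — 1:neelk {VERB,NOUN}; 2:tusstian {VERB,NOUN}; 3:goibet {NOUN,VERB}; 4:vris {DET}; 5:fikrairp {DET,VERB}; 6:zeex {NOUN}; 7:drashbre {DET,VERB}; 8:geerp {VERB}; 9:breplop {VERB,DET}; 10:pikosor {VERB}.
One satisfying assignment: VERB NOUN NOUN DET VERB NOUN DET VERB DET VERB.
Rule-by-rule: rule 1 holds; rule 2 holds; rule 3 holds; rule 4 holds; rule 5 holds.

YES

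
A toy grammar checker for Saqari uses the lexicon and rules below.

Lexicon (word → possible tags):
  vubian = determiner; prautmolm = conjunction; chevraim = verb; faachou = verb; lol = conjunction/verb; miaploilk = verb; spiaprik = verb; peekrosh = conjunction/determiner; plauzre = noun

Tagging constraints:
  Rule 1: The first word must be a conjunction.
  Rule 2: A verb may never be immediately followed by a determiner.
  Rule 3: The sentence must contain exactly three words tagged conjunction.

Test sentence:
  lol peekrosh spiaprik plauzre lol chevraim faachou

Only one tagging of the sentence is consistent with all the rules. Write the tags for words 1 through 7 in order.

Candidates per position — 1:lol {conjunction,verb}; 2:peekrosh {conjunction,determiner}; 3:spiaprik {verb}; 4:plauzre {noun}; 5:lol {conjunction,verb}; 6:chevraim {verb}; 7:faachou {verb}.
If word 1 were verb, no tagging could satisfy rule 1; so word 1 is conjunction.
If word 2 were determiner, no tagging could satisfy rule 3; so word 2 is conjunction.
If word 5 were verb, no tagging could satisfy rule 3; so word 5 is conjunction.
That leaves exactly one tagging: conjunction conjunction verb noun conjunction verb verb.
Checking: rule 1 holds; rule 2 holds; rule 3 holds.

conjunction conjunction verb noun conjunction verb verb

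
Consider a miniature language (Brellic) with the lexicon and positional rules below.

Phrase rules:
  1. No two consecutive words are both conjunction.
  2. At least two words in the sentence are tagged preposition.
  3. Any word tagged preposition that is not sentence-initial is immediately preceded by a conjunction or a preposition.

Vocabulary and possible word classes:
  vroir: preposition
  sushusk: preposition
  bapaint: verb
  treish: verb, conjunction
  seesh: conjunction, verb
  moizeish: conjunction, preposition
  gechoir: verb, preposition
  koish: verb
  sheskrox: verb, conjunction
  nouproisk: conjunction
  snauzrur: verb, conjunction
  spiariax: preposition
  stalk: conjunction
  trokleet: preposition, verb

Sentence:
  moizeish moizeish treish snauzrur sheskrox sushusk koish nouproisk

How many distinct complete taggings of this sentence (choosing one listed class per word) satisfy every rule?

5

Candidates per position — 1:moizeish {conjunction,preposition}; 2:moizeish {conjunction,preposition}; 3:treish {verb,conjunction}; 4:snauzrur {verb,conjunction}; 5:sheskrox {verb,conjunction}; 6:sushusk {preposition}; 7:koish {verb}; 8:nouproisk {conjunction}.
There are 32 candidate sequences in total.
The sequences that satisfy every rule: conjunction preposition verb verb conjunction preposition verb conjunction; conjunction preposition conjunction verb conjunction preposition verb conjunction; preposition conjunction verb verb conjunction preposition verb conjunction; preposition preposition verb verb conjunction preposition verb conjunction; preposition preposition conjunction verb conjunction preposition verb conjunction.
Count = 5.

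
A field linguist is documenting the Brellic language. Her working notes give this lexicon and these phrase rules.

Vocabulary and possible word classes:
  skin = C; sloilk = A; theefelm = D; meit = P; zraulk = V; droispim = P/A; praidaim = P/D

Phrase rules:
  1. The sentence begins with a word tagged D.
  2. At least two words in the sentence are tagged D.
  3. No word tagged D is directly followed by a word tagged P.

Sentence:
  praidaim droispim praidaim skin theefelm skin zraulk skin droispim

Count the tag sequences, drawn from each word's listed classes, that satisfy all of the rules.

4

Candidates per position — 1:praidaim {P,D}; 2:droispim {P,A}; 3:praidaim {P,D}; 4:skin {C}; 5:theefelm {D}; 6:skin {C}; 7:zraulk {V}; 8:skin {C}; 9:droispim {P,A}.
There are 16 candidate sequences in total.
The sequences that satisfy every rule: D A P C D C V C P; D A P C D C V C A; D A D C D C V C P; D A D C D C V C A.
Count = 4.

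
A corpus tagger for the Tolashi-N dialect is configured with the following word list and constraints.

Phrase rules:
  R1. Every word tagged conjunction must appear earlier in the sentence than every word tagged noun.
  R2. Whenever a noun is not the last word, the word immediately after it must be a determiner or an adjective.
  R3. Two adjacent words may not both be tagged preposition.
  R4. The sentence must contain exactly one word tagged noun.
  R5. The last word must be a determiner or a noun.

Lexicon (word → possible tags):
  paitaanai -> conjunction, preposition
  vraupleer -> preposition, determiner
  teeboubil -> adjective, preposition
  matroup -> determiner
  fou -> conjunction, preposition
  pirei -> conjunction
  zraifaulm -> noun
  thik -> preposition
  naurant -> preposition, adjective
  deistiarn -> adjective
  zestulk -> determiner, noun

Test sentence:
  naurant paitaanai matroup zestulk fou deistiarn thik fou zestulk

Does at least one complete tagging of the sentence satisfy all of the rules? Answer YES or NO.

Candidates per position — 1:naurant {preposition,adjective}; 2:paitaanai {conjunction,preposition}; 3:matroup {determiner}; 4:zestulk {determiner,noun}; 5:fou {conjunction,preposition}; 6:deistiarn {adjective}; 7:thik {preposition}; 8:fou {conjunction,preposition}; 9:zestulk {determiner,noun}.
One satisfying assignment: preposition conjunction determiner determiner conjunction adjective preposition conjunction noun.
Rule-by-rule: rule 1 holds; rule 2 holds; rule 3 holds; rule 4 holds; rule 5 holds.

YES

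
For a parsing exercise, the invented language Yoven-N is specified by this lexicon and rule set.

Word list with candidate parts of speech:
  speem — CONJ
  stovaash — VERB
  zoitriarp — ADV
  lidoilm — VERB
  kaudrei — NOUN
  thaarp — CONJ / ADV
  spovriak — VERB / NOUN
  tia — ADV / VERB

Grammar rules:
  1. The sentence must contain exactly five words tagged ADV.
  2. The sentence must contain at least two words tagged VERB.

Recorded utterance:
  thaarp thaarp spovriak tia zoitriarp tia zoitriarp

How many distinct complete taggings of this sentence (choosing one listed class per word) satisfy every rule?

2

Candidates per position — 1:thaarp {CONJ,ADV}; 2:thaarp {CONJ,ADV}; 3:spovriak {VERB,NOUN}; 4:tia {ADV,VERB}; 5:zoitriarp {ADV}; 6:tia {ADV,VERB}; 7:zoitriarp {ADV}.
There are 32 candidate sequences in total.
The sequences that satisfy every rule: ADV ADV VERB ADV ADV VERB ADV; ADV ADV VERB VERB ADV ADV ADV.
Count = 2.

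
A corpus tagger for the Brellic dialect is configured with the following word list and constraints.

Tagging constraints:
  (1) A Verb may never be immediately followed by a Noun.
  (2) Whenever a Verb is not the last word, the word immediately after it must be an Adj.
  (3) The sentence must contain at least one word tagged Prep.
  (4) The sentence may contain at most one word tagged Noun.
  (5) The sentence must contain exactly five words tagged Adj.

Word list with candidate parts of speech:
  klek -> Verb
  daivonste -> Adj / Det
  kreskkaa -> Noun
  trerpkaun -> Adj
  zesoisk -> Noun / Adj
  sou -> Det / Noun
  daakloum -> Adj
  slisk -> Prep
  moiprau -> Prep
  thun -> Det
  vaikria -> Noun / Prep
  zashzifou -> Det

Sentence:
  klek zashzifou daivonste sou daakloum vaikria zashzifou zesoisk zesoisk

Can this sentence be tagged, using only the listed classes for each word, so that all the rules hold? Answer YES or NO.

Candidates per position — 1:klek {Verb}; 2:zashzifou {Det}; 3:daivonste {Adj,Det}; 4:sou {Det,Noun}; 5:daakloum {Adj}; 6:vaikria {Noun,Prep}; 7:zashzifou {Det}; 8:zesoisk {Noun,Adj}; 9:zesoisk {Noun,Adj}.
Rule 2 cannot be satisfied by any choice of tags from the lexicon.
So there is no consistent tagging.

NO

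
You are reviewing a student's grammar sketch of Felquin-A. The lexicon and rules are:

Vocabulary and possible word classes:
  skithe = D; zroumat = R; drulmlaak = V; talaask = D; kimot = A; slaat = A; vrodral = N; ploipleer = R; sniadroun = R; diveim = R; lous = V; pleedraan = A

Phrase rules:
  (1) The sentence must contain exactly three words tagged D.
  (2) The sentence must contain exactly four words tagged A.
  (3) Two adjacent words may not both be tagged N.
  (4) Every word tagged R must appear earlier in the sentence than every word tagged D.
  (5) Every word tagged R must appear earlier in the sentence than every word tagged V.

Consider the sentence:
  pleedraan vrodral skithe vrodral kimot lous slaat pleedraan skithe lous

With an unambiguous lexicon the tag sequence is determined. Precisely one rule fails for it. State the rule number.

1

Fixed tagging: A N D N A V A A D V.
Applying the rules: R1 violated, R2 holds, R3 holds, R4 holds, R5 holds.
Only rule 1 fails.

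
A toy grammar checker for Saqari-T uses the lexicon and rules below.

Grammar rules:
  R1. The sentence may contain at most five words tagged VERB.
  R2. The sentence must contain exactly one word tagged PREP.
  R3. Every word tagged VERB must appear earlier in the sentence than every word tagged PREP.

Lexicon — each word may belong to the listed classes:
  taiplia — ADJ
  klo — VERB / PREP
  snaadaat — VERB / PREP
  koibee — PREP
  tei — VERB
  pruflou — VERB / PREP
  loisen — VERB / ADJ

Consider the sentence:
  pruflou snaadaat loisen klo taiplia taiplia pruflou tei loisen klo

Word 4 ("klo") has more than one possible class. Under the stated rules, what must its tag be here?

VERB

Candidates per position — 1:pruflou {VERB,PREP}; 2:snaadaat {VERB,PREP}; 3:loisen {VERB,ADJ}; 4:klo {VERB,PREP}; 5:taiplia {ADJ}; 6:taiplia {ADJ}; 7:pruflou {VERB,PREP}; 8:tei {VERB}; 9:loisen {VERB,ADJ}; 10:klo {VERB,PREP}.
Position 1: tagging it PREP would leave rule 3 unsatisfiable, so it must be VERB.
Position 2: tagging it PREP would leave rule 3 unsatisfiable, so it must be VERB.
Position 4: tagging it PREP would leave rule 3 unsatisfiable, so it must be VERB.
Position 7: tagging it PREP would leave rule 3 unsatisfiable, so it must be VERB.
Position 9: tagging it VERB would leave rule 1 unsatisfiable, so it must be ADJ.
Position 10: tagging it VERB would leave rule 1 unsatisfiable, so it must be PREP.
Position 3: tagging it VERB would leave rule 1 unsatisfiable, so it must be ADJ.
That leaves exactly one tagging: VERB VERB ADJ VERB ADJ ADJ VERB VERB ADJ PREP.
Check: rule 1 ✓; rule 2 ✓; rule 3 ✓.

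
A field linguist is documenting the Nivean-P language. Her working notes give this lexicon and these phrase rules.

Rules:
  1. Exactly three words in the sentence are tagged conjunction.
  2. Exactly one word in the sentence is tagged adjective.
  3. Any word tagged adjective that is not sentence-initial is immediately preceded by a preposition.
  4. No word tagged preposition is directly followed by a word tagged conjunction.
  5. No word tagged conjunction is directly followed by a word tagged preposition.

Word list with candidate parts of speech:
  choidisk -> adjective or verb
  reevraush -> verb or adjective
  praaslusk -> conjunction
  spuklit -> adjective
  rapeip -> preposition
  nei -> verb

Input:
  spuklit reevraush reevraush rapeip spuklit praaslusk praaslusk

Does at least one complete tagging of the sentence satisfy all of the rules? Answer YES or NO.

NO

Candidates per position — 1:spuklit {adjective}; 2:reevraush {verb,adjective}; 3:reevraush {verb,adjective}; 4:rapeip {preposition}; 5:spuklit {adjective}; 6:praaslusk {conjunction}; 7:praaslusk {conjunction}.
Rule 1 cannot be satisfied by any choice of tags from the lexicon.
So there is no consistent tagging.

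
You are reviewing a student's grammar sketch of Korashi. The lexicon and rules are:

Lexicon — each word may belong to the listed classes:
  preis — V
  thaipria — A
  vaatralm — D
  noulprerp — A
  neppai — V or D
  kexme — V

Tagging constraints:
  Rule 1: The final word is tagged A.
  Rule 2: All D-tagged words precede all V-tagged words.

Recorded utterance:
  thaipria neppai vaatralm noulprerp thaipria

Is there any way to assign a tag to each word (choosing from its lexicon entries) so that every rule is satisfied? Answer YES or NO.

YES

Candidates per position — 1:thaipria {A}; 2:neppai {V,D}; 3:vaatralm {D}; 4:noulprerp {A}; 5:thaipria {A}.
One satisfying assignment: A D D A A.
Rule-by-rule: rule 1 ok; rule 2 ok.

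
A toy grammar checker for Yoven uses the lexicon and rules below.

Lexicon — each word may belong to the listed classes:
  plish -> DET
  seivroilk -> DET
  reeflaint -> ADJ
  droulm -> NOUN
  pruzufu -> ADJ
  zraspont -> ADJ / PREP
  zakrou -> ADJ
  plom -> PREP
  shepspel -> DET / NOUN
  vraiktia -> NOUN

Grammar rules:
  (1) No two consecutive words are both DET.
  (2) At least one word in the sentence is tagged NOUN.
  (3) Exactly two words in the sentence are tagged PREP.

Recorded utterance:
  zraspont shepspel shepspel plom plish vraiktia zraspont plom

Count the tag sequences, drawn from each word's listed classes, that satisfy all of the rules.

Candidates per position — 1:zraspont {ADJ,PREP}; 2:shepspel {DET,NOUN}; 3:shepspel {DET,NOUN}; 4:plom {PREP}; 5:plish {DET}; 6:vraiktia {NOUN}; 7:zraspont {ADJ,PREP}; 8:plom {PREP}.
There are 16 candidate sequences in total.
The sequences that satisfy every rule: ADJ DET NOUN PREP DET NOUN ADJ PREP; ADJ NOUN DET PREP DET NOUN ADJ PREP; ADJ NOUN NOUN PREP DET NOUN ADJ PREP.
Count = 3.

3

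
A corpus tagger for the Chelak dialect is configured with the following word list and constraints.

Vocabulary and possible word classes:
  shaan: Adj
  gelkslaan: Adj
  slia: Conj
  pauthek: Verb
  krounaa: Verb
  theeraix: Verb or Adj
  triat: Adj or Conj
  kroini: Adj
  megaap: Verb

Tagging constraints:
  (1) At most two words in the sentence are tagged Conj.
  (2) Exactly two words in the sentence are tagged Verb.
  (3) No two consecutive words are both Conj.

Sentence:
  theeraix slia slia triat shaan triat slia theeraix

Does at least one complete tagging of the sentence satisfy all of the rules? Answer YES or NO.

Candidates per position — 1:theeraix {Verb,Adj}; 2:slia {Conj}; 3:slia {Conj}; 4:triat {Adj,Conj}; 5:shaan {Adj}; 6:triat {Adj,Conj}; 7:slia {Conj}; 8:theeraix {Verb,Adj}.
Rule 1 cannot be satisfied by any choice of tags from the lexicon.
So there is no consistent tagging.

NO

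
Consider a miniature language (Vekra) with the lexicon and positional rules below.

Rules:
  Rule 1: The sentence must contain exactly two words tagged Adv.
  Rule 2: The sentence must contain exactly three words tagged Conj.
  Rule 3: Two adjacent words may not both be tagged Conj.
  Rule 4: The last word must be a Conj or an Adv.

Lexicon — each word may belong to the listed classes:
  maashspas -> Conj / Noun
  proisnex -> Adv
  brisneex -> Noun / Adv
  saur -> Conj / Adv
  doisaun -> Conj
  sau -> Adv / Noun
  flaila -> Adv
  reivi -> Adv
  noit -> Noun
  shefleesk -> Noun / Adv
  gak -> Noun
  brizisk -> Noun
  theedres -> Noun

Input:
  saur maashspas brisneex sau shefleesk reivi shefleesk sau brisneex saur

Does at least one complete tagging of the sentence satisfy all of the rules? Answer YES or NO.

Candidates per position — 1:saur {Conj,Adv}; 2:maashspas {Conj,Noun}; 3:brisneex {Noun,Adv}; 4:sau {Adv,Noun}; 5:shefleesk {Noun,Adv}; 6:reivi {Adv}; 7:shefleesk {Noun,Adv}; 8:sau {Adv,Noun}; 9:brisneex {Noun,Adv}; 10:saur {Conj,Adv}.
Every candidate sequence violates at least one rule; no consistent tagging exists.

NO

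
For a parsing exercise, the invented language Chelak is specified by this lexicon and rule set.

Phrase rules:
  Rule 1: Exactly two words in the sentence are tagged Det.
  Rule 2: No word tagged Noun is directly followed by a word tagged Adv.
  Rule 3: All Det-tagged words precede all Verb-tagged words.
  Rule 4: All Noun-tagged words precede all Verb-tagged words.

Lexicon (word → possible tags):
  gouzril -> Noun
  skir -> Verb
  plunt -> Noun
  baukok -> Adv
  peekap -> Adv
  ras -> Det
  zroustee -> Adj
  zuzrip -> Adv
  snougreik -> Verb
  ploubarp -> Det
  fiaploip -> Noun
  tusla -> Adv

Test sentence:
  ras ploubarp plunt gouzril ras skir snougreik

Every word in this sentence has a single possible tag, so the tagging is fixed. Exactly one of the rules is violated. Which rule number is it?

Fixed tagging: Det Det Noun Noun Det Verb Verb.
Rule check: R1 violated, R2 holds, R3 holds, R4 holds.
Only rule 1 fails.

1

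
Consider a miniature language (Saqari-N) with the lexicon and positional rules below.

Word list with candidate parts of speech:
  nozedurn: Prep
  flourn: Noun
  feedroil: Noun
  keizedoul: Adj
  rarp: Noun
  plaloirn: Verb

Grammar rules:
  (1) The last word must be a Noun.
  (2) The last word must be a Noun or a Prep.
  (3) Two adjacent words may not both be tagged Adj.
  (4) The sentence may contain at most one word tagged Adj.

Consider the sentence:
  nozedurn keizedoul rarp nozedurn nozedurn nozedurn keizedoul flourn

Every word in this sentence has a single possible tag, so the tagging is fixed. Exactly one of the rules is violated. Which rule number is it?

4

Fixed tagging: Prep Adj Noun Prep Prep Prep Adj Noun.
Rule check: R1 pass, R2 pass, R3 pass, R4 fail.
Only rule 4 fails.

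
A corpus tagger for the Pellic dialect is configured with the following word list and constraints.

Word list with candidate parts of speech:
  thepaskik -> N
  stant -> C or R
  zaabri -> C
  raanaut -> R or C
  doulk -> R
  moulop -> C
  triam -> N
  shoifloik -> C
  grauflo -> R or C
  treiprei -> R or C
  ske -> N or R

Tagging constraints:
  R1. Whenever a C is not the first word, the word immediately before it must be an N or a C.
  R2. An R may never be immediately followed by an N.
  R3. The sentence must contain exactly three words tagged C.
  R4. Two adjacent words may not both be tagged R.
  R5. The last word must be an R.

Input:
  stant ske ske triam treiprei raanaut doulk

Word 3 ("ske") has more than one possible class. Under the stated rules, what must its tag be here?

N

Candidates per position — 1:stant {C,R}; 2:ske {N,R}; 3:ske {N,R}; 4:triam {N}; 5:treiprei {R,C}; 6:raanaut {R,C}; 7:doulk {R}.
Position 1: R is ruled out by rule 2; that leaves C.
Position 2: R is ruled out by rule 2; that leaves N.
Position 3: R is ruled out by rule 2; that leaves N.
Position 5: R is ruled out by rule 3; that leaves C.
Position 6: R is ruled out by rule 3; that leaves C.
That leaves exactly one tagging: C N N N C C R.
Verifying each rule — rule 1 satisfied; rule 2 satisfied; rule 3 satisfied; rule 4 satisfied; rule 5 satisfied.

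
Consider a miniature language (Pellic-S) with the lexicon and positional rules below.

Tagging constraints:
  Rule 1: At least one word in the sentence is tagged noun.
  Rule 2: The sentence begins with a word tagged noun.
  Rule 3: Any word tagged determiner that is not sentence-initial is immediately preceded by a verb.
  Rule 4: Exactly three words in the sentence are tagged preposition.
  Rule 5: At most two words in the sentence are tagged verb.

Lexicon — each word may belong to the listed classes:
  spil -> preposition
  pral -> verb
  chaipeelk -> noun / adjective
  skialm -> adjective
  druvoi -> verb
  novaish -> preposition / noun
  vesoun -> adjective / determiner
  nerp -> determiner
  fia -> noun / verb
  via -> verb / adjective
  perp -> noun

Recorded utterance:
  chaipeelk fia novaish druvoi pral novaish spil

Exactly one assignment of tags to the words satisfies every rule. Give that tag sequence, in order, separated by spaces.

noun noun preposition verb verb preposition preposition

Candidates per position — 1:chaipeelk {noun,adjective}; 2:fia {noun,verb}; 3:novaish {preposition,noun}; 4:druvoi {verb}; 5:pral {verb}; 6:novaish {preposition,noun}; 7:spil {preposition}.
If word 1 were adjective, no tagging could satisfy rule 2; so word 1 is noun.
If word 2 were verb, no tagging could satisfy rule 5; so word 2 is noun.
If word 3 were noun, no tagging could satisfy rule 4; so word 3 is preposition.
If word 6 were noun, no tagging could satisfy rule 4; so word 6 is preposition.
The only consistent sequence is: noun noun preposition verb verb preposition preposition.
Rule-by-rule: rule 1 ✓; rule 2 ✓; rule 3 ✓; rule 4 ✓; rule 5 ✓.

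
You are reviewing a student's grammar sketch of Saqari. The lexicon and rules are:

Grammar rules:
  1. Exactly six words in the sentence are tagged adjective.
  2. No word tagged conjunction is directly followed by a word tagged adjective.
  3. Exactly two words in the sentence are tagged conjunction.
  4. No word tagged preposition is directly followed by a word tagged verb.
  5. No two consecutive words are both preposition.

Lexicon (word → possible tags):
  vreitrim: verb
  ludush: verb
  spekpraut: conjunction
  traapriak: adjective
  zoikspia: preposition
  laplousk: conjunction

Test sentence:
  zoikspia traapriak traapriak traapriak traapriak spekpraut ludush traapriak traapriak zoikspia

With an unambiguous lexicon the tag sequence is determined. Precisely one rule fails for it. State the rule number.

3

Fixed tagging: preposition adjective adjective adjective adjective conjunction verb adjective adjective preposition.
Applying the rules: R1 ✓, R2 ✓, R3 ✗, R4 ✓, R5 ✓.
Only rule 3 fails.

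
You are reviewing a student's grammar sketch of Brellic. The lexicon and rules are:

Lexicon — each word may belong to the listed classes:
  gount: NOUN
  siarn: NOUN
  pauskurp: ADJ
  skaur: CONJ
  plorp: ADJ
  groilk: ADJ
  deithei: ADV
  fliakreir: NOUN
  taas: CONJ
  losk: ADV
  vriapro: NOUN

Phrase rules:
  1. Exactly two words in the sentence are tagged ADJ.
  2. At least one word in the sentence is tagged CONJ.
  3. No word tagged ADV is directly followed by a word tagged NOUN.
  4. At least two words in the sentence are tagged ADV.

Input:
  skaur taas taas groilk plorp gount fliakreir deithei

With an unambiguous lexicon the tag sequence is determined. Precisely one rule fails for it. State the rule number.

4

Fixed tagging: CONJ CONJ CONJ ADJ ADJ NOUN NOUN ADV.
Applying the rules: R1 pass, R2 pass, R3 pass, R4 fail.
Only rule 4 fails.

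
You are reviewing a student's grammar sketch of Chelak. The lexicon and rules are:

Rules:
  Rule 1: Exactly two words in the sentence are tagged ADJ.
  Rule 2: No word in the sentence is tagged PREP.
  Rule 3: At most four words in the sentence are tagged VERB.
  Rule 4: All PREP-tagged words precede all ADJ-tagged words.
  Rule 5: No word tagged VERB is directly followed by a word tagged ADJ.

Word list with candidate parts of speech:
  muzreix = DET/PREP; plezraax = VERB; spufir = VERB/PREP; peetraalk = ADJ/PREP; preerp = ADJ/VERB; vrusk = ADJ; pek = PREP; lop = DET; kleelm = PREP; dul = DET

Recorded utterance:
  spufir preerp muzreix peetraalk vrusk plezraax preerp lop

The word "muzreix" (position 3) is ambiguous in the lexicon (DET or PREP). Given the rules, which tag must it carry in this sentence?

Candidates per position — 1:spufir {VERB,PREP}; 2:preerp {ADJ,VERB}; 3:muzreix {DET,PREP}; 4:peetraalk {ADJ,PREP}; 5:vrusk {ADJ}; 6:plezraax {VERB}; 7:preerp {ADJ,VERB}; 8:lop {DET}.
Position 1: tagging it PREP would leave rule 2 unsatisfiable, so it must be VERB.
Position 2: tagging it ADJ would leave rule 5 unsatisfiable, so it must be VERB.
Position 3: tagging it PREP would leave rule 2 unsatisfiable, so it must be DET.
Position 4: tagging it PREP would leave rule 2 unsatisfiable, so it must be ADJ.
Position 7: tagging it ADJ would leave rule 1 unsatisfiable, so it must be VERB.
The only consistent sequence is: VERB VERB DET ADJ ADJ VERB VERB DET.
Checking: rule 1 ✓; rule 2 ✓; rule 3 ✓; rule 4 ✓; rule 5 ✓.

DET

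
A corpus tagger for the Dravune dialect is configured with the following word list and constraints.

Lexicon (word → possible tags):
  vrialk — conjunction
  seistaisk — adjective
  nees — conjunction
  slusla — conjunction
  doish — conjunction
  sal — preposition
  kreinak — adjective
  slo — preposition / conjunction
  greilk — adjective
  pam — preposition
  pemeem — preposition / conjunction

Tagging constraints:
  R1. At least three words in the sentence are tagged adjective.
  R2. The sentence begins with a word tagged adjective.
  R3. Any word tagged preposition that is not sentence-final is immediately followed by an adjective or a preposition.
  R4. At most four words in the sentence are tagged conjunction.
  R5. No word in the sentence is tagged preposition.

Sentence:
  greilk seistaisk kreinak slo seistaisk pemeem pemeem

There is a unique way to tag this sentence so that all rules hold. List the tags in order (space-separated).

Candidates per position — 1:greilk {adjective}; 2:seistaisk {adjective}; 3:kreinak {adjective}; 4:slo {preposition,conjunction}; 5:seistaisk {adjective}; 6:pemeem {preposition,conjunction}; 7:pemeem {preposition,conjunction}.
Position 4: preposition is ruled out by rule 5; that leaves conjunction.
Position 6: preposition is ruled out by rule 5; that leaves conjunction.
Position 7: preposition is ruled out by rule 5; that leaves conjunction.
The only consistent sequence is: adjective adjective adjective conjunction adjective conjunction conjunction.
Checking: rule 1 ✓; rule 2 ✓; rule 3 ✓; rule 4 ✓; rule 5 ✓.

adjective adjective adjective conjunction adjective conjunction conjunction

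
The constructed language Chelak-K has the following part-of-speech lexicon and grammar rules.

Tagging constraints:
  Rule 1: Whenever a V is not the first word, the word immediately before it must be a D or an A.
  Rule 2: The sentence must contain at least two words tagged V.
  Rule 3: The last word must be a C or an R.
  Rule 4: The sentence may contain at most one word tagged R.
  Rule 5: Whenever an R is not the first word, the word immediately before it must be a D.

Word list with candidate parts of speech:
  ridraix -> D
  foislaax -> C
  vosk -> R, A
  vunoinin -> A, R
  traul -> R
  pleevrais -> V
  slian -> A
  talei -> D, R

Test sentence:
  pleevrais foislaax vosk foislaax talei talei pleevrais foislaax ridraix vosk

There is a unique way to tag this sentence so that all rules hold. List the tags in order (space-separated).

V C A C D D V C D R

Candidates per position — 1:pleevrais {V}; 2:foislaax {C}; 3:vosk {R,A}; 4:foislaax {C}; 5:talei {D,R}; 6:talei {D,R}; 7:pleevrais {V}; 8:foislaax {C}; 9:ridraix {D}; 10:vosk {R,A}.
If word 3 were R, no tagging could satisfy rule 5; so word 3 is A.
If word 5 were R, no tagging could satisfy rule 5; so word 5 is D.
If word 6 were R, no tagging could satisfy rule 1; so word 6 is D.
If word 10 were A, no tagging could satisfy rule 3; so word 10 is R.
That leaves exactly one tagging: V C A C D D V C D R.
Checking: rule 1 holds; rule 2 holds; rule 3 holds; rule 4 holds; rule 5 holds.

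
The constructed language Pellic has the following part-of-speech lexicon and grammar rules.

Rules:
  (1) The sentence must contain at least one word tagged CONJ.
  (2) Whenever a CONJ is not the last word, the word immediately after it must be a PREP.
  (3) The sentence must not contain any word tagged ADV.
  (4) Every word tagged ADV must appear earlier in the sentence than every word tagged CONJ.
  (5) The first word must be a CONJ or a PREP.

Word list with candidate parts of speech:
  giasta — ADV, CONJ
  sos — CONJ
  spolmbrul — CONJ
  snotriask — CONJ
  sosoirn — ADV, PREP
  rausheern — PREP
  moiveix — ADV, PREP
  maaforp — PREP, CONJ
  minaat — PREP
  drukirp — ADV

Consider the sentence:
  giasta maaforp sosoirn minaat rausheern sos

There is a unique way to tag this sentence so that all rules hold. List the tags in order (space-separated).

Candidates per position — 1:giasta {ADV,CONJ}; 2:maaforp {PREP,CONJ}; 3:sosoirn {ADV,PREP}; 4:minaat {PREP}; 5:rausheern {PREP}; 6:sos {CONJ}.
If word 1 were ADV, no tagging could satisfy rule 3; so word 1 is CONJ.
If word 2 were CONJ, no tagging could satisfy rule 2; so word 2 is PREP.
If word 3 were ADV, no tagging could satisfy rule 3; so word 3 is PREP.
The only consistent sequence is: CONJ PREP PREP PREP PREP CONJ.
Check: rule 1 holds; rule 2 holds; rule 3 holds; rule 4 holds; rule 5 holds.

CONJ PREP PREP PREP PREP CONJ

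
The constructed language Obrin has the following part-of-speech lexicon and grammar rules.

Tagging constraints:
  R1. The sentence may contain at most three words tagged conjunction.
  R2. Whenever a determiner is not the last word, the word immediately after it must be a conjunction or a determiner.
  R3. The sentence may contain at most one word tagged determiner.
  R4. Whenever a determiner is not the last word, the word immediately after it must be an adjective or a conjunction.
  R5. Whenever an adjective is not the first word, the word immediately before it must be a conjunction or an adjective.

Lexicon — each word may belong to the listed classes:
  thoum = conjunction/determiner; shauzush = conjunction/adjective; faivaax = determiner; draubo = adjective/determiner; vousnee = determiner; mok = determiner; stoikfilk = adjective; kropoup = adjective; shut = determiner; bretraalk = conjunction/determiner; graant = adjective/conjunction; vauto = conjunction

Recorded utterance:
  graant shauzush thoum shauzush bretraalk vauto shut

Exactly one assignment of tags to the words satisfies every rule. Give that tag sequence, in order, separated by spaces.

Candidates per position — 1:graant {adjective,conjunction}; 2:shauzush {conjunction,adjective}; 3:thoum {conjunction,determiner}; 4:shauzush {conjunction,adjective}; 5:bretraalk {conjunction,determiner}; 6:vauto {conjunction}; 7:shut {determiner}.
Position 3: tagging it determiner would leave rule 3 unsatisfiable, so it must be conjunction.
Position 5: tagging it determiner would leave rule 3 unsatisfiable, so it must be conjunction.
Position 1: tagging it conjunction would leave rule 1 unsatisfiable, so it must be adjective.
Position 2: tagging it conjunction would leave rule 1 unsatisfiable, so it must be adjective.
Position 4: tagging it conjunction would leave rule 1 unsatisfiable, so it must be adjective.
That leaves exactly one tagging: adjective adjective conjunction adjective conjunction conjunction determiner.
Verifying each rule — rule 1 holds; rule 2 holds; rule 3 holds; rule 4 holds; rule 5 holds.

adjective adjective conjunction adjective conjunction conjunction determiner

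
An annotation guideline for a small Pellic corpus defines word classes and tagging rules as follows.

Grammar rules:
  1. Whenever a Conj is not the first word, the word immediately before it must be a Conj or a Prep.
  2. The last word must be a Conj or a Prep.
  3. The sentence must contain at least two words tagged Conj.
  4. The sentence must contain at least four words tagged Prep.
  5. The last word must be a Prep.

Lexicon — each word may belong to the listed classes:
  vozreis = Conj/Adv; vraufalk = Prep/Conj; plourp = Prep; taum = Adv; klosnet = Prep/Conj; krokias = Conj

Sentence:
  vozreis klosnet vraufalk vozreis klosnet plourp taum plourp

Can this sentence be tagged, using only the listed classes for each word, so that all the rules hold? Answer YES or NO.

Candidates per position — 1:vozreis {Conj,Adv}; 2:klosnet {Prep,Conj}; 3:vraufalk {Prep,Conj}; 4:vozreis {Conj,Adv}; 5:klosnet {Prep,Conj}; 6:plourp {Prep}; 7:taum {Adv}; 8:plourp {Prep}.
One satisfying assignment: Conj Prep Conj Adv Prep Prep Adv Prep.
Rule-by-rule: rule 1 ✓; rule 2 ✓; rule 3 ✓; rule 4 ✓; rule 5 ✓.

YES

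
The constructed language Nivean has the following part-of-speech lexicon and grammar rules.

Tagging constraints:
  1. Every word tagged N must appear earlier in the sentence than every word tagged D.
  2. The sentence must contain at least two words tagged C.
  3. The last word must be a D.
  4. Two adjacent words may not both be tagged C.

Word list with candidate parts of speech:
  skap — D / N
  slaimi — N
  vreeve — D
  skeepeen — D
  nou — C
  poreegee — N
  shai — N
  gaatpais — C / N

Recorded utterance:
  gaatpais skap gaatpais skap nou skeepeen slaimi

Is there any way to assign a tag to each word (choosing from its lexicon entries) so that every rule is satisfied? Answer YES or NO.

Candidates per position — 1:gaatpais {C,N}; 2:skap {D,N}; 3:gaatpais {C,N}; 4:skap {D,N}; 5:nou {C}; 6:skeepeen {D}; 7:slaimi {N}.
Rule 1 cannot be satisfied by any choice of tags from the lexicon.
So there is no consistent tagging.

NO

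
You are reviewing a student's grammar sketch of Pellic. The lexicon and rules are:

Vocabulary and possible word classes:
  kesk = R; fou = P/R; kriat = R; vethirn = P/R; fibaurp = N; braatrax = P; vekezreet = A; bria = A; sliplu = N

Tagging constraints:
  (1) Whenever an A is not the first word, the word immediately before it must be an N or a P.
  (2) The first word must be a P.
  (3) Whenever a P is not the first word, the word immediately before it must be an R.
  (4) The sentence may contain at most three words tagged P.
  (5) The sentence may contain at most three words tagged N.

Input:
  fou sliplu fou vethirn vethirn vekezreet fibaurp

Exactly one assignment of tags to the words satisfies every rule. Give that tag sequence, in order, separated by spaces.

P N R R P A N

Candidates per position — 1:fou {P,R}; 2:sliplu {N}; 3:fou {P,R}; 4:vethirn {P,R}; 5:vethirn {P,R}; 6:vekezreet {A}; 7:fibaurp {N}.
At position 1, choosing R makes rule 2 impossible to satisfy; hence P.
At position 3, choosing P makes rule 3 impossible to satisfy; hence R.
At position 5, choosing R makes rule 1 impossible to satisfy; hence P.
At position 4, choosing P makes rule 3 impossible to satisfy; hence R.
The only consistent sequence is: P N R R P A N.
Checking: rule 1 satisfied; rule 2 satisfied; rule 3 satisfied; rule 4 satisfied; rule 5 satisfied.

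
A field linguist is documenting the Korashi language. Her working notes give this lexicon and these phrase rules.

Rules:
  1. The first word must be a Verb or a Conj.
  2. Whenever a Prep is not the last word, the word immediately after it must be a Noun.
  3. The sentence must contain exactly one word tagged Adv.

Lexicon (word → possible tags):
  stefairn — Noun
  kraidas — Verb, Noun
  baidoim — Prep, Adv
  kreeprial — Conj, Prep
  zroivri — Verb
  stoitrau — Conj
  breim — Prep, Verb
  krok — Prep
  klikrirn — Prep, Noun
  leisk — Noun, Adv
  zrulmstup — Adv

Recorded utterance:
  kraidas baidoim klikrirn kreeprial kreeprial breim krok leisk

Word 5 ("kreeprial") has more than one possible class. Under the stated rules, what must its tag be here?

Conj

Candidates per position — 1:kraidas {Verb,Noun}; 2:baidoim {Prep,Adv}; 3:klikrirn {Prep,Noun}; 4:kreeprial {Conj,Prep}; 5:kreeprial {Conj,Prep}; 6:breim {Prep,Verb}; 7:krok {Prep}; 8:leisk {Noun,Adv}.
Word 1 cannot be Noun — rule 1 would then fail for every completion. It is Verb.
Word 3 cannot be Prep — rule 2 would then fail for every completion. It is Noun.
Word 4 cannot be Prep — rule 2 would then fail for every completion. It is Conj.
Word 5 cannot be Prep — rule 2 would then fail for every completion. It is Conj.
Word 6 cannot be Prep — rule 2 would then fail for every completion. It is Verb.
Word 8 cannot be Adv — rule 2 would then fail for every completion. It is Noun.
Word 2 cannot be Prep — rule 3 would then fail for every completion. It is Adv.
The only consistent sequence is: Verb Adv Noun Conj Conj Verb Prep Noun.
Checking: rule 1 holds; rule 2 holds; rule 3 holds.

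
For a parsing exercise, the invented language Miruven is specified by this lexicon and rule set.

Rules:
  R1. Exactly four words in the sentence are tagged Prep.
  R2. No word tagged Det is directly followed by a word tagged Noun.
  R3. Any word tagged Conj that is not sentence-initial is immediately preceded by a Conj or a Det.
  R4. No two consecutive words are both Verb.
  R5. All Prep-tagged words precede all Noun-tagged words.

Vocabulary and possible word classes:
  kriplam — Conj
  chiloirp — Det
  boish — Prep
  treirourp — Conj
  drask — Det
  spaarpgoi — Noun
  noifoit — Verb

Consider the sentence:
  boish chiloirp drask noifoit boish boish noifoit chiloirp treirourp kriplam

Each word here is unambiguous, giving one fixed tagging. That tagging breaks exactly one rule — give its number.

Fixed tagging: Prep Det Det Verb Prep Prep Verb Det Conj Conj.
Applying the rules: R1 ✗, R2 ✓, R3 ✓, R4 ✓, R5 ✓.
Only rule 1 fails.

1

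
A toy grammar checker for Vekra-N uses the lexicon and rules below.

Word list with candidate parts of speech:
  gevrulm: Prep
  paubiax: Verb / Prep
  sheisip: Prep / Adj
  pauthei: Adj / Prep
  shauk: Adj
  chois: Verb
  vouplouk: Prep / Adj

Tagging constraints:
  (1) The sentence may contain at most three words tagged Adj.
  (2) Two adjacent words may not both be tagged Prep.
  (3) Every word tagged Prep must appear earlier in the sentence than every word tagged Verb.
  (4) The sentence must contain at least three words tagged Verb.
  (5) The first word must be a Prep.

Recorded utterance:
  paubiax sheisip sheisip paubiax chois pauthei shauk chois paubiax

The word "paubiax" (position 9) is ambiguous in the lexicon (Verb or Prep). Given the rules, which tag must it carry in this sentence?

Candidates per position — 1:paubiax {Verb,Prep}; 2:sheisip {Prep,Adj}; 3:sheisip {Prep,Adj}; 4:paubiax {Verb,Prep}; 5:chois {Verb}; 6:pauthei {Adj,Prep}; 7:shauk {Adj}; 8:chois {Verb}; 9:paubiax {Verb,Prep}.
Position 1: Verb is ruled out by rule 5; that leaves Prep.
Position 2: Prep is ruled out by rule 2; that leaves Adj.
Position 6: Prep is ruled out by rule 3; that leaves Adj.
Position 9: Prep is ruled out by rule 3; that leaves Verb.
Position 3: Adj is ruled out by rule 1; that leaves Prep.
Position 4: Prep is ruled out by rule 2; that leaves Verb.
The unique satisfying tagging is: Prep Adj Prep Verb Verb Adj Adj Verb Verb.
Rule-by-rule: rule 1 satisfied; rule 2 satisfied; rule 3 satisfied; rule 4 satisfied; rule 5 satisfied.

Verb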